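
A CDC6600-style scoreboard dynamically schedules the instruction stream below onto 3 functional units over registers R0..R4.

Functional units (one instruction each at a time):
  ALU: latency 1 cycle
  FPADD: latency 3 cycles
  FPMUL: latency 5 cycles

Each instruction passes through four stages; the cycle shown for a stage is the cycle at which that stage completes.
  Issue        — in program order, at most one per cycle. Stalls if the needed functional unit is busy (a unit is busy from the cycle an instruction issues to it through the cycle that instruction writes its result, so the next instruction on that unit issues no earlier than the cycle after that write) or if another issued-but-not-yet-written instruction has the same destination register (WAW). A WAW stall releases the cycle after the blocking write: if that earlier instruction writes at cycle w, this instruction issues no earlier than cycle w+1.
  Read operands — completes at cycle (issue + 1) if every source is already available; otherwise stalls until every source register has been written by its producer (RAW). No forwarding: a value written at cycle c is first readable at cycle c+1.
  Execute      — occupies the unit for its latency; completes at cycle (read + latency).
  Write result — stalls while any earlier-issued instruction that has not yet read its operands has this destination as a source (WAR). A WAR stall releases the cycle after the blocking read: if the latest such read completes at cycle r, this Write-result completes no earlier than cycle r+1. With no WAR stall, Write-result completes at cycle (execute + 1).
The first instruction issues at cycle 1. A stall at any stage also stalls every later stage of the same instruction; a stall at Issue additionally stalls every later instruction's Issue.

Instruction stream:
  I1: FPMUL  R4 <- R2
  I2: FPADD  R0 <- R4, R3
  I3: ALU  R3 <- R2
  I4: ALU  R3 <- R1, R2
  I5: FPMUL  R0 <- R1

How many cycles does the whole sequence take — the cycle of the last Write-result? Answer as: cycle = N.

cycle = 21

1) issue 1, read 2, done 7, write 8
2) issue 2, read 9, done 12, write 13  <RAW R4: wait I1 write@8>
3) issue 3, read 4, done 5, write 10  <WAR R3: wait I2 read@9>
4) issue 11, read 12, done 13, write 14  <struct: ALU busy until I3 writes@10>
5) issue 14, read 15, done 20, write 21  <WAW R0: wait I2 write@13>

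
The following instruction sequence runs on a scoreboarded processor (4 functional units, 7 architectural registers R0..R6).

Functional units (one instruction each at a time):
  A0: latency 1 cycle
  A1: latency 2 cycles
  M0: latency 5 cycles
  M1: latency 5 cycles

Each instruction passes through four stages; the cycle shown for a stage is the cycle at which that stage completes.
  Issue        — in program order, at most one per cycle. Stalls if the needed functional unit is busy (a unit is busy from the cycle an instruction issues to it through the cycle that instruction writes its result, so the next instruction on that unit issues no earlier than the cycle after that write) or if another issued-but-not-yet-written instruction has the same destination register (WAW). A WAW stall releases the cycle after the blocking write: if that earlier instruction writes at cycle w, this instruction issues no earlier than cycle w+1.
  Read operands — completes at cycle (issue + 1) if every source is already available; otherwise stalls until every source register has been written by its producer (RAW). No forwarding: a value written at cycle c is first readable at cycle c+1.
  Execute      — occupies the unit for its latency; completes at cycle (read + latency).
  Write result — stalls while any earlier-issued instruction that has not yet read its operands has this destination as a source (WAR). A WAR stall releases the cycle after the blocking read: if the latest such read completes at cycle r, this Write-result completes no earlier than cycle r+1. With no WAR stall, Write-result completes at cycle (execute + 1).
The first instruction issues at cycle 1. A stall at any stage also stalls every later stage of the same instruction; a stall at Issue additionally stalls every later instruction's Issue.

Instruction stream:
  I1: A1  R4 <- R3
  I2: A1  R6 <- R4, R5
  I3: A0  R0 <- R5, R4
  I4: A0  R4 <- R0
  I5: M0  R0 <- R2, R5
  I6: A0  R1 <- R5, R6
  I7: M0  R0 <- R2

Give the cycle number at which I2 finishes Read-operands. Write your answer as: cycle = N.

c1: I1 issues→A1
c2: I1 reads
c4: I1 exec-done
c5: I1 writes R4
c6: I2 issues→A1
c7: I2 reads | I3 issues→A0
c8: I3 reads
c9: I2 exec-done | I3 exec-done
c10: I2 writes R6 | I3 writes R0
c11: I4 issues→A0
c12: I4 reads | I5 issues→M0
c13: I4 exec-done | I5 reads
c14: I4 writes R4
c15: I6 issues→A0
c16: I6 reads
c17: I6 exec-done
c18: I5 exec-done | I6 writes R1
c19: I5 writes R0
c20: I7 issues→M0
c21: I7 reads
c26: I7 exec-done
c27: I7 writes R0

cycle = 7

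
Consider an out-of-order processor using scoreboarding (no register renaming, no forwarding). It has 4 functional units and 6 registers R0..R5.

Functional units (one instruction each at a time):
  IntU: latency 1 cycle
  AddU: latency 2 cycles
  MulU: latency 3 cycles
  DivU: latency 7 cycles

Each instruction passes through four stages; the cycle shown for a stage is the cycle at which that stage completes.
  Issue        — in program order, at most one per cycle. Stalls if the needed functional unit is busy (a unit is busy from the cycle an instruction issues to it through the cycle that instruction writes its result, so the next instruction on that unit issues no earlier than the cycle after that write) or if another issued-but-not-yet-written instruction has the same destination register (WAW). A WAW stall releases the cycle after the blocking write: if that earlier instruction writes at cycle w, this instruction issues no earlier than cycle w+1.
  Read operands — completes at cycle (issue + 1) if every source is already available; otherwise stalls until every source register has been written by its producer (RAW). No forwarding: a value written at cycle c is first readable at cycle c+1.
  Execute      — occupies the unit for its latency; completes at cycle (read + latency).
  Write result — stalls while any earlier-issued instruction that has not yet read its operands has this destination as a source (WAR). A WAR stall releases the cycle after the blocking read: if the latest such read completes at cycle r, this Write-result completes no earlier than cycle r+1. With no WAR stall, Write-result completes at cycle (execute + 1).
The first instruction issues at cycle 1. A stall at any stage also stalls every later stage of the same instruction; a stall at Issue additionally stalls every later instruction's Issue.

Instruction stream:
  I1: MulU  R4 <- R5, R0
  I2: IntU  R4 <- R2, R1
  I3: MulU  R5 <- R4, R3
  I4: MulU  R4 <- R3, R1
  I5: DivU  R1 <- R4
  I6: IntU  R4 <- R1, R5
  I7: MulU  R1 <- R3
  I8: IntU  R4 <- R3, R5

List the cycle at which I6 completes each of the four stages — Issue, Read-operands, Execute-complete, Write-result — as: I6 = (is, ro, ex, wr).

c1: issue I1 (MulU)
c2: I1 read-ops
c5: I1 finished on MulU
c6: I1→R4
c7: issue I2 (IntU)
c8: I2 read-ops · issue I3 (MulU)
c9: I2 finished on IntU
c10: I2→R4
c11: I3 read-ops
c14: I3 finished on MulU
c15: I3→R5
c16: issue I4 (MulU)
c17: I4 read-ops · issue I5 (DivU)
c20: I4 finished on MulU
c21: I4→R4
c22: I5 read-ops · issue I6 (IntU)
c29: I5 finished on DivU
c30: I5→R1
c31: I6 read-ops · issue I7 (MulU)
c32: I6 finished on IntU · I7 read-ops
c33: I6→R4
c34: issue I8 (IntU)
c35: I7 finished on MulU · I8 read-ops
c36: I7→R1 · I8 finished on IntU
c37: I8→R4

I6 = (22, 31, 32, 33)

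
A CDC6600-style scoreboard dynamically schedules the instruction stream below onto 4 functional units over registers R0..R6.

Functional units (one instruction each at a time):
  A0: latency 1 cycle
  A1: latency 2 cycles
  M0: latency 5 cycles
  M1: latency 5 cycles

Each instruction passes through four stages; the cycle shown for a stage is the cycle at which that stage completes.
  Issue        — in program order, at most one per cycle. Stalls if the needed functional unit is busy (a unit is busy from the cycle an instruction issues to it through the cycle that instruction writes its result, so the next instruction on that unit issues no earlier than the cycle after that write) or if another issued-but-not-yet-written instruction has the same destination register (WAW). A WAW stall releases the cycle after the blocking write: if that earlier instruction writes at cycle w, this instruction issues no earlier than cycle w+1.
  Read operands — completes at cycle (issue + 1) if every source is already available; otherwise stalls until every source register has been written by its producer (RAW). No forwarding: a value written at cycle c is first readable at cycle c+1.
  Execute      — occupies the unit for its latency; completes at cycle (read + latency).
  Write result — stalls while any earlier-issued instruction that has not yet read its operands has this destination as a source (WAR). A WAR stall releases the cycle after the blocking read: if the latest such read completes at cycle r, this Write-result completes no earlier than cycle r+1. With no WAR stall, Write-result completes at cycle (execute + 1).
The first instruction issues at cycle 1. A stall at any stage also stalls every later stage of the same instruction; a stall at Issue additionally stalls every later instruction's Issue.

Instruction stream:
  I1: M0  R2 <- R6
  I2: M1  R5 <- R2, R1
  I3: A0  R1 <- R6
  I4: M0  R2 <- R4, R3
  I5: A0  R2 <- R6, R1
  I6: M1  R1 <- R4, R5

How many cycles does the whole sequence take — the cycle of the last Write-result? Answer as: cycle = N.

cycle = 25

I1: IS=1 RO=2 EX=7 WR=8
I2: IS=2 RO=9 EX=14 WR=15  [RAW R2: wait I1 write@8]
I3: IS=3 RO=4 EX=5 WR=10  [WAR R1: wait I2 read@9]
I4: IS=9 RO=10 EX=15 WR=16  [struct: M0 busy until I1 writes@8]
I5: IS=17 RO=18 EX=19 WR=20  [WAW R2: wait I4 write@16]
I6: IS=18 RO=19 EX=24 WR=25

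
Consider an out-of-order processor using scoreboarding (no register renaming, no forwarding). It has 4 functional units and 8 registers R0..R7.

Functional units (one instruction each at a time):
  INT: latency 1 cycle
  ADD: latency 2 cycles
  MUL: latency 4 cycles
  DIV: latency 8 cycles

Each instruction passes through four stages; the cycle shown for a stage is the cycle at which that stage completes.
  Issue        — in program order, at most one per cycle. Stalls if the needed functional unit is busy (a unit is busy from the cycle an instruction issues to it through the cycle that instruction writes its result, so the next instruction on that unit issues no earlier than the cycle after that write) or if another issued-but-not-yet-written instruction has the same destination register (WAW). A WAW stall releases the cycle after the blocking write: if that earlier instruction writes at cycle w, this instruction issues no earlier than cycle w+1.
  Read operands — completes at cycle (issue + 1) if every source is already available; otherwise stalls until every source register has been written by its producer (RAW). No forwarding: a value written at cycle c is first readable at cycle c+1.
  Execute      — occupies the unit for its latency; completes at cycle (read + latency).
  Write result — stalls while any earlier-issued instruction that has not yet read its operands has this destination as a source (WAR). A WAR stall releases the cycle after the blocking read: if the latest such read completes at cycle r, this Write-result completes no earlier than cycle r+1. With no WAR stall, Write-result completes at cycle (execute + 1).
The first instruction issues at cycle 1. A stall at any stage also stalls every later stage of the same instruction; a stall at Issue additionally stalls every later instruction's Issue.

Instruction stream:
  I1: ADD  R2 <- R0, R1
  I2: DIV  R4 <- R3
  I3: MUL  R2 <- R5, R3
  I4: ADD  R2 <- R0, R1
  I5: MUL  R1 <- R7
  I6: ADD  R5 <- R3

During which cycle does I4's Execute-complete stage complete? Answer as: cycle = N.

cycle = 16

t=1  I1→ADD
t=2  I1 RO, I2→DIV
t=3  I2 RO
t=4  I1 EX
t=5  I1 WR R2
t=6  I3→MUL
t=7  I3 RO
t=11  I2 EX, I3 EX
t=12  I2 WR R4, I3 WR R2
t=13  I4→ADD
t=14  I4 RO, I5→MUL
t=15  I5 RO
t=16  I4 EX
t=17  I4 WR R2
t=18  I6→ADD
t=19  I5 EX, I6 RO
t=20  I5 WR R1
t=21  I6 EX
t=22  I6 WR R5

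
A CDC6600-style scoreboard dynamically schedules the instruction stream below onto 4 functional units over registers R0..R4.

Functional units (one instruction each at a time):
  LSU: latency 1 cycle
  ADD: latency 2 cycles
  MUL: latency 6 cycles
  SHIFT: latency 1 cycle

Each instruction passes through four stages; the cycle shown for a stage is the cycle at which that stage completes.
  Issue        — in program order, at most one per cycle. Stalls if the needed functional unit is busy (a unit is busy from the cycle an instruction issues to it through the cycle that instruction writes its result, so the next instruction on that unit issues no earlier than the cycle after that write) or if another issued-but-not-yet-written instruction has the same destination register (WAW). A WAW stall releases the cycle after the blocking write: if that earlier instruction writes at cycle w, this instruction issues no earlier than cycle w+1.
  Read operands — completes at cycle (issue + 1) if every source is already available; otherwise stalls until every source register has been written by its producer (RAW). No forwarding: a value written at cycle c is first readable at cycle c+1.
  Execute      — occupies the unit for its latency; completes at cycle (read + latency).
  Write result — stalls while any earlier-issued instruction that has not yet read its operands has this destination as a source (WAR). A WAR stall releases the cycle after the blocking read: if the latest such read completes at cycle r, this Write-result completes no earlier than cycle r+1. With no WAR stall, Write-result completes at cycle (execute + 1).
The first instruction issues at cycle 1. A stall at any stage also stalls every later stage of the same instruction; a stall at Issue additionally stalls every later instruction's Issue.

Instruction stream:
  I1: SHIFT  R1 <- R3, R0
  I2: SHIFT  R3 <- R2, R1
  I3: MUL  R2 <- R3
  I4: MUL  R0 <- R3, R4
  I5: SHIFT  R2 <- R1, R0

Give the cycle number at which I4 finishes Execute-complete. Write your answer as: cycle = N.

  I1 | 1 | 2 | 3 | 4
  I2 | 5 | 6 | 7 | 8   struct: SHIFT busy until I1 writes@4
  I3 | 6 | 9 | 15 | 16   RAW R3: wait I2 write@8
  I4 | 17 | 18 | 24 | 25   struct: MUL busy until I3 writes@16
  I5 | 18 | 26 | 27 | 28   RAW R0: wait I4 write@25

cycle = 24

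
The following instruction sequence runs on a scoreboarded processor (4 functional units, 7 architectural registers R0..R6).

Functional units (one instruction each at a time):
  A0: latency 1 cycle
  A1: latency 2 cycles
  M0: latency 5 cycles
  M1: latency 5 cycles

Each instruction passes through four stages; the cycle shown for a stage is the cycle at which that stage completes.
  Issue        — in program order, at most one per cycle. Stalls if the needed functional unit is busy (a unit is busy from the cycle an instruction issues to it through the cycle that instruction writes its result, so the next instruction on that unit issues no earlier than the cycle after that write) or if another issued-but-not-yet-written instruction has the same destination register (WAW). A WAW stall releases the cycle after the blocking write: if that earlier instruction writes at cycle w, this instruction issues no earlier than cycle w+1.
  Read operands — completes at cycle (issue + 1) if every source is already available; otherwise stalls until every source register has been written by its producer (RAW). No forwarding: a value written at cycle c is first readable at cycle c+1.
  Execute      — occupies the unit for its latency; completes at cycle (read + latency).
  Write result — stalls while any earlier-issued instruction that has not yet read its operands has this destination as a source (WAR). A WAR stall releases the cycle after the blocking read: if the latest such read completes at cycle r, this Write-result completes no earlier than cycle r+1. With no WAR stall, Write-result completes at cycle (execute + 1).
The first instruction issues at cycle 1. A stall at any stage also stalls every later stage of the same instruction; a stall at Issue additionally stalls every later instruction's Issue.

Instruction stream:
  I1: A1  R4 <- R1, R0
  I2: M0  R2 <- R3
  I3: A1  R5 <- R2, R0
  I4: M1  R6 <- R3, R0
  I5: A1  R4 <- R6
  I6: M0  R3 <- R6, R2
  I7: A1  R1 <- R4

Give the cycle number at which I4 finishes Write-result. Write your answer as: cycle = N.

I1: IS=1 RO=2 EX=4 WR=5
I2: IS=2 RO=3 EX=8 WR=9
I3: IS=6 RO=10 EX=12 WR=13  [struct: A1 busy until I1 writes@5; RAW R2: wait I2 write@9]
I4: IS=7 RO=8 EX=13 WR=14
I5: IS=14 RO=15 EX=17 WR=18  [struct: A1 busy until I3 writes@13]
I6: IS=15 RO=16 EX=21 WR=22
I7: IS=19 RO=20 EX=22 WR=23  [struct: A1 busy until I5 writes@18]

cycle = 14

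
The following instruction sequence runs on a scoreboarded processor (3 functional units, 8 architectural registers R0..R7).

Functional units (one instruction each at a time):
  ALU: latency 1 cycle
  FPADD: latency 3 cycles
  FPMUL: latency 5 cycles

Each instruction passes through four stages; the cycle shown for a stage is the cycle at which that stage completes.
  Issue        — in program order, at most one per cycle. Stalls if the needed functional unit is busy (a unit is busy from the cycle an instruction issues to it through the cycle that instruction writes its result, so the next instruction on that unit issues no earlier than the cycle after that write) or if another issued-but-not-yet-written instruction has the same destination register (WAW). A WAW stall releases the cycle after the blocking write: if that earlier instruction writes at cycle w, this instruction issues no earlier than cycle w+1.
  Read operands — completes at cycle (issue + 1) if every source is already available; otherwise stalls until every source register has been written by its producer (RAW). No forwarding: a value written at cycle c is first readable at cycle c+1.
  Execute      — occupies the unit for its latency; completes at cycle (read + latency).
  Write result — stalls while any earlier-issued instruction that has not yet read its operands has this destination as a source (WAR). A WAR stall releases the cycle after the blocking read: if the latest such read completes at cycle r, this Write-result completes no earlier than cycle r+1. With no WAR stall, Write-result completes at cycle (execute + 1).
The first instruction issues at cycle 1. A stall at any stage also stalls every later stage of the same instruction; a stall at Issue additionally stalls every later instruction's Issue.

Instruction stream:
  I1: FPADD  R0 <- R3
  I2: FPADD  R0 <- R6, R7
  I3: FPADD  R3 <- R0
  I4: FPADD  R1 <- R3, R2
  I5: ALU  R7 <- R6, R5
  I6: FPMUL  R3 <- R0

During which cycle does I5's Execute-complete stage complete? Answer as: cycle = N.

cycle = 22

I1: IS=1 RO=2 EX=5 WR=6
I2: IS=7 RO=8 EX=11 WR=12  [struct: FPADD busy until I1 writes@6]
I3: IS=13 RO=14 EX=17 WR=18  [struct: FPADD busy until I2 writes@12]
I4: IS=19 RO=20 EX=23 WR=24  [struct: FPADD busy until I3 writes@18]
I5: IS=20 RO=21 EX=22 WR=23
I6: IS=21 RO=22 EX=27 WR=28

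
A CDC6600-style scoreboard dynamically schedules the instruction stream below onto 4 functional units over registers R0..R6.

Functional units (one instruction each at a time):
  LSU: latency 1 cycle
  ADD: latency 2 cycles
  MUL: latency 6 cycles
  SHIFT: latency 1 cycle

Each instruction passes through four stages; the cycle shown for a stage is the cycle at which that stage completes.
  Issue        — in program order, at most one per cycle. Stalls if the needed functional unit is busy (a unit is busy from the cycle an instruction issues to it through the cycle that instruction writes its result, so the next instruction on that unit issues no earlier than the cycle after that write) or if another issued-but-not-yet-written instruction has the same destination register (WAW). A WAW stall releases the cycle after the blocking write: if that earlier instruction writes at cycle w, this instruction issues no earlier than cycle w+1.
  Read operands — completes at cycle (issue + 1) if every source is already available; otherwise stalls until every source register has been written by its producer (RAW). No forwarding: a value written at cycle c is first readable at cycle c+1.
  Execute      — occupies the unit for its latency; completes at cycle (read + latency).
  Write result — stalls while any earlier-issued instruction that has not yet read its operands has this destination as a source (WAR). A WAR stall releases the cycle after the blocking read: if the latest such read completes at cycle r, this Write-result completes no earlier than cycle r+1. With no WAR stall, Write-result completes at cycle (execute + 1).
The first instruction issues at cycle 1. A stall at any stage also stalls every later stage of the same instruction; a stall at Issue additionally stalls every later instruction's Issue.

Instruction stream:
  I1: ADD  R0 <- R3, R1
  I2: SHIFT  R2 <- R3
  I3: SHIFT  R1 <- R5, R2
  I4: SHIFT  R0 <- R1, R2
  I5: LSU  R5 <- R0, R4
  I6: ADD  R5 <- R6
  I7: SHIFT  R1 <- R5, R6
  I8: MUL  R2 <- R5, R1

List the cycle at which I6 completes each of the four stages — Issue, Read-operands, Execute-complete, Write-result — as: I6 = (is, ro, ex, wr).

I1 -> (1, 2, 4, 5)
I2 -> (2, 3, 4, 5)
I3 -> (6, 7, 8, 9)  // struct: SHIFT busy until I2 writes@5
I4 -> (10, 11, 12, 13)  // struct: SHIFT busy until I3 writes@9
I5 -> (11, 14, 15, 16)  // RAW R0: wait I4 write@13
I6 -> (17, 18, 20, 21)  // WAW R5: wait I5 write@16
I7 -> (18, 22, 23, 24)  // RAW R5: wait I6 write@21
I8 -> (19, 25, 31, 32)  // RAW R1: wait I7 write@24

I6 = (17, 18, 20, 21)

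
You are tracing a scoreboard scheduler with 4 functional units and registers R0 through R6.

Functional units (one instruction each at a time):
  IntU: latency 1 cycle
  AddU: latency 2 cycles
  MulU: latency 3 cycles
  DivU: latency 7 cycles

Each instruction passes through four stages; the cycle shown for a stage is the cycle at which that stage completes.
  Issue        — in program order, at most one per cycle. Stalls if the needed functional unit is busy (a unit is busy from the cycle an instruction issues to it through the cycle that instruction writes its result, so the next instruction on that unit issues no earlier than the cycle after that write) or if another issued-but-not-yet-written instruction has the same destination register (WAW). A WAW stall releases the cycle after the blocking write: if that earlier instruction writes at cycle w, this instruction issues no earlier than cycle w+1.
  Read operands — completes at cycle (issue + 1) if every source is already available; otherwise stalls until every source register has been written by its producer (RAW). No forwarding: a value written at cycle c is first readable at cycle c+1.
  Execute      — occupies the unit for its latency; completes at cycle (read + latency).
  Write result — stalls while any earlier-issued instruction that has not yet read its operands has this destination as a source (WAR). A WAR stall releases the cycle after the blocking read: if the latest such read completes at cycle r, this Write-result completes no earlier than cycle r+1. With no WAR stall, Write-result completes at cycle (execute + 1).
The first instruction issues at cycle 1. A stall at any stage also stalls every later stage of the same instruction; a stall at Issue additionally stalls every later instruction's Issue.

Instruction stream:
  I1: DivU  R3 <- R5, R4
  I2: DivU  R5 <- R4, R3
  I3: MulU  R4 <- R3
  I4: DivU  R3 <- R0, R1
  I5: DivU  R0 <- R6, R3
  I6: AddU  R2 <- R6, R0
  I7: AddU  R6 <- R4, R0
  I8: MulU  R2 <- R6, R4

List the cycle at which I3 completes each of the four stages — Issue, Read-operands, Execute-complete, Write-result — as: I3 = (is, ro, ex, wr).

I3 = (12, 13, 16, 17)

t=1  I1→DivU
t=2  I1 RO
t=9  I1 EX
t=10  I1 WR R3
t=11  I2→DivU
t=12  I2 RO, I3→MulU
t=13  I3 RO
t=16  I3 EX
t=17  I3 WR R4
t=19  I2 EX
t=20  I2 WR R5
t=21  I4→DivU
t=22  I4 RO
t=29  I4 EX
t=30  I4 WR R3
t=31  I5→DivU
t=32  I5 RO, I6→AddU
t=39  I5 EX
t=40  I5 WR R0
t=41  I6 RO
t=43  I6 EX
t=44  I6 WR R2
t=45  I7→AddU
t=46  I7 RO, I8→MulU
t=48  I7 EX
t=49  I7 WR R6
t=50  I8 RO
t=53  I8 EX
t=54  I8 WR R2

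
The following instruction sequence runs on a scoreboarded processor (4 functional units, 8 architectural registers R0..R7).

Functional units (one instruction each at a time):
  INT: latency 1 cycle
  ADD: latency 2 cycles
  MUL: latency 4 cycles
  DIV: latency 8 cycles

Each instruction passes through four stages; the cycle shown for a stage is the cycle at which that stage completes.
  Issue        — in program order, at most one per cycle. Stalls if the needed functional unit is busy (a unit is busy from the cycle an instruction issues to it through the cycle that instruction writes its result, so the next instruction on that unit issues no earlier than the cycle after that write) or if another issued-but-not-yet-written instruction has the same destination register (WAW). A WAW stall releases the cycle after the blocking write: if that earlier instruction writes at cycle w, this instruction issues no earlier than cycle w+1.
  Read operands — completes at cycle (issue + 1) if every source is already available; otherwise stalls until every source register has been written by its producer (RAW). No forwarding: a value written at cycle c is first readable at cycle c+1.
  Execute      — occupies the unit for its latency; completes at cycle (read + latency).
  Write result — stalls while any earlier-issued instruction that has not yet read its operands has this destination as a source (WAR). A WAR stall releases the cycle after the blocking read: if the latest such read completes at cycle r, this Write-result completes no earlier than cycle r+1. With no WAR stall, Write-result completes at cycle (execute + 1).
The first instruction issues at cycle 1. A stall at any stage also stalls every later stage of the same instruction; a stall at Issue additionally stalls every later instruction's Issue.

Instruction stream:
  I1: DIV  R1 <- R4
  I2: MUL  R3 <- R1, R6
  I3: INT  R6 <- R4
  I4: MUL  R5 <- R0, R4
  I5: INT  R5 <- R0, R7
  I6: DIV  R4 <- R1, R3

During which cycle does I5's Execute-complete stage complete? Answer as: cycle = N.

[1] I1 dispatched to DIV
[2] I1 operands ready, I2 dispatched to MUL
[3] I3 dispatched to INT
[4] I3 operands ready
[5] I3 complete
[10] I1 complete
[11] R1←I1
[12] I2 operands ready
[13] R6←I3
[16] I2 complete
[17] R3←I2
[18] I4 dispatched to MUL
[19] I4 operands ready
[23] I4 complete
[24] R5←I4
[25] I5 dispatched to INT
[26] I5 operands ready, I6 dispatched to DIV
[27] I5 complete, I6 operands ready
[28] R5←I5
[35] I6 complete
[36] R4←I6

cycle = 27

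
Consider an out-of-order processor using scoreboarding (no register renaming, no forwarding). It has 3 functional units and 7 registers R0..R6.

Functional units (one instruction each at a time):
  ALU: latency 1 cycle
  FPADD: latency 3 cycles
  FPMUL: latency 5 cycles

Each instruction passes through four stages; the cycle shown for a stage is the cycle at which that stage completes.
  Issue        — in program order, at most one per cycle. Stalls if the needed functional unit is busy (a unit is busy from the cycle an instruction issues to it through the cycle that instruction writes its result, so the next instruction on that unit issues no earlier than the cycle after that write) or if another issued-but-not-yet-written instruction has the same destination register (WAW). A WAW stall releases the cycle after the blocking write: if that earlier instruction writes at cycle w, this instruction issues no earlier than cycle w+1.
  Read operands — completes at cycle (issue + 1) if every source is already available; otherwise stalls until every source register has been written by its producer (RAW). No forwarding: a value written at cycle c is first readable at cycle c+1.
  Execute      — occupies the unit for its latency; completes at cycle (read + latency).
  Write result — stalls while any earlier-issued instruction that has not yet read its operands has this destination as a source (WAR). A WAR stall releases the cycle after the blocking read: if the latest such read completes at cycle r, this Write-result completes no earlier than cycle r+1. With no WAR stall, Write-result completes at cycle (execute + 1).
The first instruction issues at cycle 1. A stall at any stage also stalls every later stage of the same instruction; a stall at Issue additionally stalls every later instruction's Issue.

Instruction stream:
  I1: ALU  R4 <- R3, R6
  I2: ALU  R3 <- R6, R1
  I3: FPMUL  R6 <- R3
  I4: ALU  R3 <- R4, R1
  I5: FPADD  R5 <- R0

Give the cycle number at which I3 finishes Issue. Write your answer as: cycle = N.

cycle = 6

t=1  issue I1 (ALU)
t=2  I1 read-ops
t=3  I1 finished on ALU
t=4  I1→R4
t=5  issue I2 (ALU)
t=6  I2 read-ops; issue I3 (FPMUL)
t=7  I2 finished on ALU
t=8  I2→R3
t=9  I3 read-ops; issue I4 (ALU)
t=10  I4 read-ops; issue I5 (FPADD)
t=11  I4 finished on ALU; I5 read-ops
t=12  I4→R3
t=14  I3 finished on FPMUL; I5 finished on FPADD
t=15  I3→R6; I5→R5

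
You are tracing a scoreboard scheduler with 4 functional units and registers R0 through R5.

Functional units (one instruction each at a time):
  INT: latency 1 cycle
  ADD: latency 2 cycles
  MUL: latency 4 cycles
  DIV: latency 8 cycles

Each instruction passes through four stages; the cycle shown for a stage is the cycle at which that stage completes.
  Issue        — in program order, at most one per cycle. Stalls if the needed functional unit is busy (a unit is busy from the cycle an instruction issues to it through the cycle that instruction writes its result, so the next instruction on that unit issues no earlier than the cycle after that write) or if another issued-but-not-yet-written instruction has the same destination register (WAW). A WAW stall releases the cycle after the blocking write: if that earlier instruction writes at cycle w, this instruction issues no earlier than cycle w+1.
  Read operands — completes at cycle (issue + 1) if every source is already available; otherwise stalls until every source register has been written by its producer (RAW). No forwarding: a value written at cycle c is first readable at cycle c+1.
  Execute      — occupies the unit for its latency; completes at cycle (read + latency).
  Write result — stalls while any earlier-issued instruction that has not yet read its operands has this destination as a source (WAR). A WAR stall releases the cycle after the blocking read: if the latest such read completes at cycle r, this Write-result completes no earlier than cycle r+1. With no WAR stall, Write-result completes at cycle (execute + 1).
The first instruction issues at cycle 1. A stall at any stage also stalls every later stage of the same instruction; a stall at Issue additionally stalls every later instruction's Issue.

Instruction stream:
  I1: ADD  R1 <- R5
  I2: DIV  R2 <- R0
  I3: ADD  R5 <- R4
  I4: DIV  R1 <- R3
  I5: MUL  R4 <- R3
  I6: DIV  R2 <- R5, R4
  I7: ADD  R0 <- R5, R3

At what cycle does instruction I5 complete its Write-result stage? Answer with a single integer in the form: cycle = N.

cycle 1: I1 issues→ADD
cycle 2: I1 reads; I2 issues→DIV
cycle 3: I2 reads
cycle 4: I1 exec-done
cycle 5: I1 writes R1
cycle 6: I3 issues→ADD
cycle 7: I3 reads
cycle 9: I3 exec-done
cycle 10: I3 writes R5
cycle 11: I2 exec-done
cycle 12: I2 writes R2
cycle 13: I4 issues→DIV
cycle 14: I4 reads; I5 issues→MUL
cycle 15: I5 reads
cycle 19: I5 exec-done
cycle 20: I5 writes R4
cycle 22: I4 exec-done
cycle 23: I4 writes R1
cycle 24: I6 issues→DIV
cycle 25: I6 reads; I7 issues→ADD
cycle 26: I7 reads
cycle 28: I7 exec-done
cycle 29: I7 writes R0
cycle 33: I6 exec-done
cycle 34: I6 writes R2

cycle = 20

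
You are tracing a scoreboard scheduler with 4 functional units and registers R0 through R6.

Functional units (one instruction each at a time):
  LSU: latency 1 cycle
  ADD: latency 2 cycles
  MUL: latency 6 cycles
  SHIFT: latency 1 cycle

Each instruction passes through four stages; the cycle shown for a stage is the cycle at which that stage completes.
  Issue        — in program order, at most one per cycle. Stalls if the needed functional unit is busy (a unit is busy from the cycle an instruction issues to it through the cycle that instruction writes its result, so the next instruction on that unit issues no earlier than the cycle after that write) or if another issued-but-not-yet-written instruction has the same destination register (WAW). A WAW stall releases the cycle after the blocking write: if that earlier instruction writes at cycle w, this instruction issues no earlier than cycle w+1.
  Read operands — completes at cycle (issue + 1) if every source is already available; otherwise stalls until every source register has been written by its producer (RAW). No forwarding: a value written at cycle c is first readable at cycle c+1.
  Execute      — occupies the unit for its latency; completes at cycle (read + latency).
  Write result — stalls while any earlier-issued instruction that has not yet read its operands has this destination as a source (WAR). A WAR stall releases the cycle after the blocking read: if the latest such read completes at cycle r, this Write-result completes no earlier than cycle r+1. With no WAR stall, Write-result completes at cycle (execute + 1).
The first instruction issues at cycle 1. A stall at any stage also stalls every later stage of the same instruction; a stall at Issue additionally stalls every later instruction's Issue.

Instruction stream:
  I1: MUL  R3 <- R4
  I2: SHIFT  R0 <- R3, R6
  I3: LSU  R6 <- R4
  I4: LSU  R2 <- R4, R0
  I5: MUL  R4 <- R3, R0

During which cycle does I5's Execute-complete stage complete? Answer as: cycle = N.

cycle = 20

c1: issue I1 (MUL)
c2: I1 read-ops | issue I2 (SHIFT)
c3: issue I3 (LSU)
c4: I3 read-ops
c5: I3 finished on LSU
c8: I1 finished on MUL
c9: I1→R3
c10: I2 read-ops
c11: I2 finished on SHIFT | I3→R6
c12: I2→R0 | issue I4 (LSU)
c13: I4 read-ops | issue I5 (MUL)
c14: I4 finished on LSU | I5 read-ops
c15: I4→R2
c20: I5 finished on MUL
c21: I5→R4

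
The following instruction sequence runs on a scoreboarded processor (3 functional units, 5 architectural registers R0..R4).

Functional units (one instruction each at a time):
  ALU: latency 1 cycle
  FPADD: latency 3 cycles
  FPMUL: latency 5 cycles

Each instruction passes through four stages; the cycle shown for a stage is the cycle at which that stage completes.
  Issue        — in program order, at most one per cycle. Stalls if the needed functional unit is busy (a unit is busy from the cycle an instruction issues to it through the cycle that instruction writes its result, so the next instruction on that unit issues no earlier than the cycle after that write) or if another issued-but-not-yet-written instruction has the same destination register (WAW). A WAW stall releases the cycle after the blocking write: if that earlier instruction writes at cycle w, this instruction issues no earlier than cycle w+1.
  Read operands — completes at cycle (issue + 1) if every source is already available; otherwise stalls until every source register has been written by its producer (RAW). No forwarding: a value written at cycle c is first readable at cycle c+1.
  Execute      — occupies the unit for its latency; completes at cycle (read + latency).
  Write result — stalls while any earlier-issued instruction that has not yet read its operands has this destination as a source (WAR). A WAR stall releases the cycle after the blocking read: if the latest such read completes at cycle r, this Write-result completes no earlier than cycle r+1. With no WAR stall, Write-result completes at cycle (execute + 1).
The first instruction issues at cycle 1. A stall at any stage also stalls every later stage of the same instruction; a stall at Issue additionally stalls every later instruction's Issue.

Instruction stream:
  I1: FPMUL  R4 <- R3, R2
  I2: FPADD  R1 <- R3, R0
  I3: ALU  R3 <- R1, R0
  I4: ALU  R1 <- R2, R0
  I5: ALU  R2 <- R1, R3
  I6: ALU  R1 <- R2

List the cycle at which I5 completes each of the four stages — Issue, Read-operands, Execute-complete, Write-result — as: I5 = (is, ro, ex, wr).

cycle 1: I1→FPMUL
cycle 2: I1 RO · I2→FPADD
cycle 3: I2 RO · I3→ALU
cycle 6: I2 EX
cycle 7: I1 EX · I2 WR R1
cycle 8: I1 WR R4 · I3 RO
cycle 9: I3 EX
cycle 10: I3 WR R3
cycle 11: I4→ALU
cycle 12: I4 RO
cycle 13: I4 EX
cycle 14: I4 WR R1
cycle 15: I5→ALU
cycle 16: I5 RO
cycle 17: I5 EX
cycle 18: I5 WR R2
cycle 19: I6→ALU
cycle 20: I6 RO
cycle 21: I6 EX
cycle 22: I6 WR R1

I5 = (15, 16, 17, 18)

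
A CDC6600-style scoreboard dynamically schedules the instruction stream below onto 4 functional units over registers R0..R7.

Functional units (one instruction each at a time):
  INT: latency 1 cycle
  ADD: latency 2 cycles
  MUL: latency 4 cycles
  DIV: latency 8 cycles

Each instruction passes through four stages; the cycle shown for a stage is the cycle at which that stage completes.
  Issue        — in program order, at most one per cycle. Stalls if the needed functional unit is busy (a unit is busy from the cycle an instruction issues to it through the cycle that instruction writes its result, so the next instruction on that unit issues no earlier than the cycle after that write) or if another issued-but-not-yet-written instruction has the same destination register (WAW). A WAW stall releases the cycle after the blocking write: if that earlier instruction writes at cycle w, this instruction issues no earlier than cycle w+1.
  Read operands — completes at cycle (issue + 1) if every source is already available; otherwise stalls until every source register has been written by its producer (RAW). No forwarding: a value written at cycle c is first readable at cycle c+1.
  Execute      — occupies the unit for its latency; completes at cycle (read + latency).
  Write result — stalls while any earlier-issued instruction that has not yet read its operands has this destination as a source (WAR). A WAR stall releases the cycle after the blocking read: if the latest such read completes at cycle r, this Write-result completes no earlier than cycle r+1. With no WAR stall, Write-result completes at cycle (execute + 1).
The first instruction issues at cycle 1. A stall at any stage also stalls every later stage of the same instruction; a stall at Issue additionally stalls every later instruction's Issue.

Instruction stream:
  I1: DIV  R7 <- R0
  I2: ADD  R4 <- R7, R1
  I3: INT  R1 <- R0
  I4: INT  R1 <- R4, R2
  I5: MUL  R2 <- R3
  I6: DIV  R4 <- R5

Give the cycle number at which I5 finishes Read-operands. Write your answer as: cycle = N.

cycle = 16

[I1] 1/2/10/11
[I2] 2/12/14/15  (RAW R7: wait I1 write@11)
[I3] 3/4/5/13  (WAR R1: wait I2 read@12)
[I4] 14/16/17/18  (struct: INT busy until I3 writes@13; RAW R4: wait I2 write@15)
[I5] 15/16/20/21
[I6] 16/17/25/26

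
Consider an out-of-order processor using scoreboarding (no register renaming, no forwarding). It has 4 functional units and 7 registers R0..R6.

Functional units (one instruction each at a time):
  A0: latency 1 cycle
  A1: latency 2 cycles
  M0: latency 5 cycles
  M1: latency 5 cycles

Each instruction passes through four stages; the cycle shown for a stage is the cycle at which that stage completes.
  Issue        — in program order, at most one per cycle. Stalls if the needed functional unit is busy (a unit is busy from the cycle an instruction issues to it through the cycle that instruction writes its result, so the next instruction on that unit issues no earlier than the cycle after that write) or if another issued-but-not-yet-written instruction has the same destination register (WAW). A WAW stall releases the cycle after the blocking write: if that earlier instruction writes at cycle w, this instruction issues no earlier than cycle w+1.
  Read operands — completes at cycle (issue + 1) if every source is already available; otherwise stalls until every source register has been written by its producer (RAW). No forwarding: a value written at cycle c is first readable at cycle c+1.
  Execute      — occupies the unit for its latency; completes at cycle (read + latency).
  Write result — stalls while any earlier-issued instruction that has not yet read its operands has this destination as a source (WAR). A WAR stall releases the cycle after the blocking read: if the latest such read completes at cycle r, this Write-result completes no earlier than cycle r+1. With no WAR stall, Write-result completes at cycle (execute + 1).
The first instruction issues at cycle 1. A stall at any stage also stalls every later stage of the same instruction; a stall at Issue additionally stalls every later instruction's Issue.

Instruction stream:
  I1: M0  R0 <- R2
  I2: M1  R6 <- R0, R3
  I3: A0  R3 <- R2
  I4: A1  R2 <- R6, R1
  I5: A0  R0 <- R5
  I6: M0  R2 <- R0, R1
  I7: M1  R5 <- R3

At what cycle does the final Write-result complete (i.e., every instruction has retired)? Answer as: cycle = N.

cycle = 28

I1: IS=1 RO=2 EX=7 WR=8
I2: IS=2 RO=9 EX=14 WR=15  [RAW R0: wait I1 write@8]
I3: IS=3 RO=4 EX=5 WR=10  [WAR R3: wait I2 read@9]
I4: IS=4 RO=16 EX=18 WR=19  [RAW R6: wait I2 write@15]
I5: IS=11 RO=12 EX=13 WR=14  [struct: A0 busy until I3 writes@10]
I6: IS=20 RO=21 EX=26 WR=27  [WAW R2: wait I4 write@19]
I7: IS=21 RO=22 EX=27 WR=28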